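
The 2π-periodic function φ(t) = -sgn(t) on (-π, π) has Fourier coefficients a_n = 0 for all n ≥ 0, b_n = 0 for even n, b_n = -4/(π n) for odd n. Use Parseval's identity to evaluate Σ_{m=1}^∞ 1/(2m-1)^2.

Parseval: Σ b_n^2 = (1/π) ∫_{-π}^{π} φ(t)^2 dt = 2.
Only odd n contribute, with b_n^2 = 16/(π^2 n^2), so Σ_{m≥1} 1/(2m-1)^2 = π^2·(2)/16 = pi**2/8.

pi**2/8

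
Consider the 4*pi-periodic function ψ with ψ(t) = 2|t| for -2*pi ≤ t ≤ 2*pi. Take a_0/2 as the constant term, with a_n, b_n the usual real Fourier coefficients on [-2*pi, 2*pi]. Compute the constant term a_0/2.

2*pi

a_0 = (1/(2*pi)) ∫_{-2*pi}^{2*pi} ψ(t) dt = (1/(2*pi)) · (8*pi**2) = 4*pi.
So the constant term a_0/2 = 2*pi.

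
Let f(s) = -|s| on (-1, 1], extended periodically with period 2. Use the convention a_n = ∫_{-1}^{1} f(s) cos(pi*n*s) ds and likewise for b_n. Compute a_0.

-1

a_0 = ∫_{-1}^{1} f(s) ds = -1.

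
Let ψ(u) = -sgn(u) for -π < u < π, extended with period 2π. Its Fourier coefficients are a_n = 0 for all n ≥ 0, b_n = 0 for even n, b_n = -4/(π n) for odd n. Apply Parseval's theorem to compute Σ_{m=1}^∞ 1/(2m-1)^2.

pi**2/8

Parseval: Σ b_n^2 = (1/π) ∫_{-π}^{π} ψ(u)^2 du = 2.
Only odd n contribute, with b_n^2 = 16/(π^2 n^2), so Σ_{m≥1} 1/(2m-1)^2 = π^2·(2)/16 = pi**2/8.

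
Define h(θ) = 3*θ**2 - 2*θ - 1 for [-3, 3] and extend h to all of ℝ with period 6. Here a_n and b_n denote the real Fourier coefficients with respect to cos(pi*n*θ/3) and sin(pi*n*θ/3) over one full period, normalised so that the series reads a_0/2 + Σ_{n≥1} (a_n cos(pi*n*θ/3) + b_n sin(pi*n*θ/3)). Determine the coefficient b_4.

b_4 = 1/3 ∫_{-3}^{3} h(θ) sin(4*pi*θ/3) dθ.
Integrating by parts twice (tabular method), an antiderivative of (3*θ**2 - 2*θ - 1) sin(4*pi*θ/3) is -9*θ**2*cos(4*pi*θ/3)/(4*pi) + 27*θ*sin(4*pi*θ/3)/(8*pi**2) + 3*θ*cos(4*pi*θ/3)/(2*pi) - 9*sin(4*pi*θ/3)/(8*pi**2) + 81*cos(4*pi*θ/3)/(32*pi**3) + 3*cos(4*pi*θ/3)/(4*pi); evaluating from -3 to 3: ∫_{-3}^{3} (3*θ**2 - 2*θ - 1) sin(4*pi*θ/3) dθ = (-15/pi + 81/(32*pi**3)) - (-24/pi + 81/(32*pi**3)) = 9/pi.
Hence b_4 = (1/3)·(9/pi) = 3/pi.

3/pi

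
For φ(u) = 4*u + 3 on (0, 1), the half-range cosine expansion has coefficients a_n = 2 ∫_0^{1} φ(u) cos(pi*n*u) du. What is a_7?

a_7 = 2 ∫_0^{1} (4*u + 3) cos(7*pi*u) du.
Integrating by parts (boundary term plus one more integral), an antiderivative of (4*u + 3) cos(7*pi*u) is 4*u*sin(7*pi*u)/(7*pi) + 3*sin(7*pi*u)/(7*pi) + 4*cos(7*pi*u)/(49*pi**2); evaluating from 0 to 1: ∫_{0}^{1} (4*u + 3) cos(7*pi*u) du = (-4/(49*pi**2)) - (4/(49*pi**2)) = -8/(49*pi**2).
Hence a_7 = 2·(-8/(49*pi**2)) = -16/(49*pi**2).

-16/(49*pi**2)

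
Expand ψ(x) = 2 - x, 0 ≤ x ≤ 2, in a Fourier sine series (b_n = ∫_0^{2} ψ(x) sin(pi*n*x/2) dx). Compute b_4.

1/pi

b_4 = ∫_0^{2} (2 - x) sin(2*pi*x) dx.
Integrating by parts (boundary term plus one more integral), an antiderivative of (2 - x) sin(2*pi*x) is x*cos(2*pi*x)/(2*pi) - sin(2*pi*x)/(4*pi**2) - cos(2*pi*x)/pi; evaluating from 0 to 2: ∫_{0}^{2} (2 - x) sin(2*pi*x) dx = (0) - (-1/pi) = 1/pi.
Hence b_4 = 1/pi.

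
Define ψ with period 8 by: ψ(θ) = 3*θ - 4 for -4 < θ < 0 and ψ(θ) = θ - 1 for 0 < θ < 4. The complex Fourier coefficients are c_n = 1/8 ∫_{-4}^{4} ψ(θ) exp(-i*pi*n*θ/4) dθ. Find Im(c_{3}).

Since ψ is real-valued, Im(c_{3}) = -1/8 ∫_{-4}^{4} ψ(θ) sin(3*pi*θ/4) dθ = -b_{3}/2.
Split the integral at the breakpoints.
Integrating by parts (boundary term plus one more integral), an antiderivative of (3*θ - 4) sin(3*pi*θ/4) is -4*θ*cos(3*pi*θ/4)/pi + 16*sin(3*pi*θ/4)/(3*pi**2) + 16*cos(3*pi*θ/4)/(3*pi); evaluating from -4 to 0: ∫_{-4}^{0} (3*θ - 4) sin(3*pi*θ/4) dθ = (16/(3*pi)) - (-64/(3*pi)) = 80/(3*pi).
Integrating by parts (boundary term plus one more integral), an antiderivative of (θ - 1) sin(3*pi*θ/4) is -4*θ*cos(3*pi*θ/4)/(3*pi) + 16*sin(3*pi*θ/4)/(9*pi**2) + 4*cos(3*pi*θ/4)/(3*pi); evaluating from 0 to 4: ∫_{0}^{4} (θ - 1) sin(3*pi*θ/4) dθ = (4/pi) - (4/(3*pi)) = 8/(3*pi).
So ∫_{-4}^{4} ψ(θ) sin(3*pi*θ/4) dθ = 88/(3*pi).
Hence Im(c_{3}) = (-1/8)·(88/(3*pi)) = -11/(3*pi).

-11/(3*pi)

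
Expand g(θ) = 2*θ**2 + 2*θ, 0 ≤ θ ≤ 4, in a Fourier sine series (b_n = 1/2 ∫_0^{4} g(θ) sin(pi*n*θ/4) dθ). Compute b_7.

16*(-16 + 245*pi**2)/(343*pi**3)

b_7 = 1/2 ∫_0^{4} (2*θ**2 + 2*θ) sin(7*pi*θ/4) dθ.
Integrating by parts twice (tabular method), an antiderivative of (2*θ**2 + 2*θ) sin(7*pi*θ/4) is -8*θ**2*cos(7*pi*θ/4)/(7*pi) + 64*θ*sin(7*pi*θ/4)/(49*pi**2) - 8*θ*cos(7*pi*θ/4)/(7*pi) + 32*sin(7*pi*θ/4)/(49*pi**2) + 256*cos(7*pi*θ/4)/(343*pi**3); evaluating from 0 to 4: ∫_{0}^{4} (2*θ**2 + 2*θ) sin(7*pi*θ/4) dθ = (32*(-8 + 245*pi**2)/(343*pi**3)) - (256/(343*pi**3)) = 32*(-16 + 245*pi**2)/(343*pi**3).
Hence b_7 = (1/2)·(32*(-16 + 245*pi**2)/(343*pi**3)) = 16*(-16 + 245*pi**2)/(343*pi**3).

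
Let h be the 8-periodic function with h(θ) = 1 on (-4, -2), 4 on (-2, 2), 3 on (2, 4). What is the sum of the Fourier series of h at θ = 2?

7/2

At θ = 2 the one-sided limits are h(2^-) = 4 and h(2^+) = 3.
By Dirichlet's theorem the series converges to their average, [(4) + (3)]/2 = 7/2.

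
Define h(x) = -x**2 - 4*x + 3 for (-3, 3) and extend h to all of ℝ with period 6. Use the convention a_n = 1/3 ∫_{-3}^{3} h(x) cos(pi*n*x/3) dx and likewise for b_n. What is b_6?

4/pi

b_6 = 1/3 ∫_{-3}^{3} h(x) sin(2*pi*x) dx.
Integrating by parts twice (tabular method), an antiderivative of (-x**2 - 4*x + 3) sin(2*pi*x) is x**2*cos(2*pi*x)/(2*pi) - x*sin(2*pi*x)/(2*pi**2) + 2*x*cos(2*pi*x)/pi - sin(2*pi*x)/pi**2 - 3*cos(2*pi*x)/(2*pi) - cos(2*pi*x)/(4*pi**3); evaluating from -3 to 3: ∫_{-3}^{3} (-x**2 - 4*x + 3) sin(2*pi*x) dx = (-1/(4*pi**3) + 9/pi) - (-3/pi - 1/(4*pi**3)) = 12/pi.
Hence b_6 = (1/3)·(12/pi) = 4/pi.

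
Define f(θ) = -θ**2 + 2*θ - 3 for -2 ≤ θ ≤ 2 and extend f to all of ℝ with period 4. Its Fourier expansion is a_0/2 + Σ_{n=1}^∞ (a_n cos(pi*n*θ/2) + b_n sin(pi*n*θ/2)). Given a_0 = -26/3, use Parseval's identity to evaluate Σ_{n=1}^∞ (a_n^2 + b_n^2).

608/45

Parseval: a_0^2/2 + Σ_{n≥1} (a_n^2+b_n^2) = 1/2 ∫_{-2}^{2} f(θ)^2 dθ = 766/15.
Subtract a_0^2/2 = 338/9: Σ (a_n^2+b_n^2) = 608/45.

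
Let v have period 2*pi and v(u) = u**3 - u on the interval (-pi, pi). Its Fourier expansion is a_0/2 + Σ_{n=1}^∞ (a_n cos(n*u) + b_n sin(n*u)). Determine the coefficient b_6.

b_6 = 1/pi ∫_{-pi}^{pi} v(u) sin(6*u) du.
v is odd and sin(6*u) is odd, so the integrand is even and b_6 = 2/pi ∫_0^{pi} v(u) sin(6*u) du.
Integrating by parts three times (tabular method), an antiderivative of (u**3 - u) sin(6*u) is -u**3*cos(6*u)/6 + u**2*sin(6*u)/12 + 7*u*cos(6*u)/36 - 7*sin(6*u)/216; evaluating from 0 to pi: ∫_{0}^{pi} (u**3 - u) sin(6*u) du = (pi*(7 - 6*pi**2)/36) - (0) = pi*(7 - 6*pi**2)/36.
Hence b_6 = (2/pi)·(pi*(7 - 6*pi**2)/36) = 7/18 - pi**2/3.

7/18 - pi**2/3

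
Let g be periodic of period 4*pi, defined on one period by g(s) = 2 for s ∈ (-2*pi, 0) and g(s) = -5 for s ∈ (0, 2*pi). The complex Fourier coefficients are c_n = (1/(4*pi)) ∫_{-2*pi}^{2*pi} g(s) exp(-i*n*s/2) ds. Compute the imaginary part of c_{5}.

7/(5*pi)

Since g is real-valued, Im(c_{5}) = -(1/(4*pi)) ∫_{-2*pi}^{2*pi} g(s) sin(5*s/2) ds = -b_{5}/2.
Split the integral at the breakpoints.
Directly, an antiderivative of (2) sin(5*s/2) is -4*cos(5*s/2)/5; evaluating from -2*pi to 0: ∫_{-2*pi}^{0} (2) sin(5*s/2) ds = (-4/5) - (4/5) = -8/5.
Directly, an antiderivative of (-5) sin(5*s/2) is 2*cos(5*s/2); evaluating from 0 to 2*pi: ∫_{0}^{2*pi} (-5) sin(5*s/2) ds = (-2) - (2) = -4.
So ∫_{-2*pi}^{2*pi} g(s) sin(5*s/2) ds = -28/5.
Hence Im(c_{5}) = (-1/(4*pi))·(-28/5) = 7/(5*pi).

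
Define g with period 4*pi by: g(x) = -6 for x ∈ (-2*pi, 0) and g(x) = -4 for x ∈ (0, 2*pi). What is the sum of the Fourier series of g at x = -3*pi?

x = -3*pi differs from x = pi by -1 full period(s), and the series is 4*pi-periodic.
g is continuous at x = pi with value -4, so the series converges to -4 there.

-4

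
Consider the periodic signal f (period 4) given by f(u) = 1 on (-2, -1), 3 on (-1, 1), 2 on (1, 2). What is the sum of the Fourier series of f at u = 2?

3/2

u = 2 differs from u = -2 by 1 full period(s), and the series is 4-periodic.
At u = -2 the one-sided limits are f(-2^-) = 2 and f(-2^+) = 1.
By Dirichlet's theorem the series converges to their average, [(2) + (1)]/2 = 3/2.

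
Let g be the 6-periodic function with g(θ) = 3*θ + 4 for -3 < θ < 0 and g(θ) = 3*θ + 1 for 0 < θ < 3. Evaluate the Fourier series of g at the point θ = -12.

5/2

θ = -12 differs from θ = 0 by -2 full period(s), and the series is 6-periodic.
At θ = 0 the one-sided limits are g(0^-) = 4 and g(0^+) = 1.
By Dirichlet's theorem the series converges to their average, [(4) + (1)]/2 = 5/2.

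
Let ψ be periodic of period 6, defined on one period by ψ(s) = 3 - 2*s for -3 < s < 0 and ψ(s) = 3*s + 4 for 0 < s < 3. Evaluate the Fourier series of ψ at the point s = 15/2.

s = 15/2 differs from s = 3/2 by 1 full period(s), and the series is 6-periodic.
ψ is continuous at s = 3/2 with value 17/2, so the series converges to 17/2 there.

17/2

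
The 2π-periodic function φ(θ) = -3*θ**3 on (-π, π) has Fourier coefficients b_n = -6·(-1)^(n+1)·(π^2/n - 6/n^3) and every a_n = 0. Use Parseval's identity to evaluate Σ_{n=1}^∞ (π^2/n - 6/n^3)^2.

Parseval: Σ b_n^2 = (1/π) ∫_{-π}^{π} φ(θ)^2 dθ = 18*pi**6/7.
b_n^2 = 36·(π^2/n - 6/n^3)^2, so the sum equals (18*pi**6/7)/36 = pi**6/14.

pi**6/14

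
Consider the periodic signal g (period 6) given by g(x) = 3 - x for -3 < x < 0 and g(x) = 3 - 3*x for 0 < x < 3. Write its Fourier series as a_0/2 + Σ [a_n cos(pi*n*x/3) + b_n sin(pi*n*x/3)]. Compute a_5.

12/(25*pi**2)

a_5 = 1/3 ∫_{-3}^{3} g(x) cos(5*pi*x/3) dx.
Split the integral at the breakpoints.
Integrating by parts (boundary term plus one more integral), an antiderivative of (3 - x) cos(5*pi*x/3) is -3*x*sin(5*pi*x/3)/(5*pi) + 9*sin(5*pi*x/3)/(5*pi) - 9*cos(5*pi*x/3)/(25*pi**2); evaluating from -3 to 0: ∫_{-3}^{0} (3 - x) cos(5*pi*x/3) dx = (-9/(25*pi**2)) - (9/(25*pi**2)) = -18/(25*pi**2).
Integrating by parts (boundary term plus one more integral), an antiderivative of (3 - 3*x) cos(5*pi*x/3) is -9*x*sin(5*pi*x/3)/(5*pi) + 9*sin(5*pi*x/3)/(5*pi) - 27*cos(5*pi*x/3)/(25*pi**2); evaluating from 0 to 3: ∫_{0}^{3} (3 - 3*x) cos(5*pi*x/3) dx = (27/(25*pi**2)) - (-27/(25*pi**2)) = 54/(25*pi**2).
Summing the pieces and multiplying by (1/3) gives a_5 = 12/(25*pi**2).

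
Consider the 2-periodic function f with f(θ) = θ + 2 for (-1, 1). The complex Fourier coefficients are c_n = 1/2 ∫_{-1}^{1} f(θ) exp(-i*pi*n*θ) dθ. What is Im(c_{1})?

Since f is real-valued, Im(c_{1}) = -1/2 ∫_{-1}^{1} f(θ) sin(pi*θ) dθ = -b_{1}/2.
Integrating by parts (boundary term plus one more integral), an antiderivative of (θ + 2) sin(pi*θ) is -θ*cos(pi*θ)/pi + sin(pi*θ)/pi**2 - 2*cos(pi*θ)/pi; evaluating from -1 to 1: ∫_{-1}^{1} (θ + 2) sin(pi*θ) dθ = (3/pi) - (1/pi) = 2/pi.
Hence Im(c_{1}) = (-1/2)·(2/pi) = -1/pi.

-1/pi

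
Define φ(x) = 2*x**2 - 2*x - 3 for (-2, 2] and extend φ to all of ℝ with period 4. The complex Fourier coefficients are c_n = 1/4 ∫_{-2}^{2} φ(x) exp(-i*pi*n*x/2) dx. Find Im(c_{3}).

4/(3*pi)

Since φ is real-valued, Im(c_{3}) = -1/4 ∫_{-2}^{2} φ(x) sin(3*pi*x/2) dx = -b_{3}/2.
Integrating by parts twice (tabular method), an antiderivative of (2*x**2 - 2*x - 3) sin(3*pi*x/2) is -4*x**2*cos(3*pi*x/2)/(3*pi) + 16*x*sin(3*pi*x/2)/(9*pi**2) + 4*x*cos(3*pi*x/2)/(3*pi) - 8*sin(3*pi*x/2)/(9*pi**2) + 32*cos(3*pi*x/2)/(27*pi**3) + 2*cos(3*pi*x/2)/pi; evaluating from -2 to 2: ∫_{-2}^{2} (2*x**2 - 2*x - 3) sin(3*pi*x/2) dx = (2*(-16 + 9*pi**2)/(27*pi**3)) - (-32/(27*pi**3) + 6/pi) = -16/(3*pi).
Hence Im(c_{3}) = (-1/4)·(-16/(3*pi)) = 4/(3*pi).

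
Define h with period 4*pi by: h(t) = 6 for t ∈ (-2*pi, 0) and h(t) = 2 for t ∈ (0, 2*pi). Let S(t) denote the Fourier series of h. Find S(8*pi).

t = 8*pi differs from t = 0 by 2 full period(s), and the series is 4*pi-periodic.
At t = 0 the one-sided limits are h(0^-) = 6 and h(0^+) = 2.
By Dirichlet's theorem the series converges to their average, [(6) + (2)]/2 = 4.

4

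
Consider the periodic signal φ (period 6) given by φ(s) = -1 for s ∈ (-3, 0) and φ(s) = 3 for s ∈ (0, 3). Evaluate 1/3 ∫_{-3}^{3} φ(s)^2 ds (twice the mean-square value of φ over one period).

1/3 ∫_{-3}^{3} φ(s)^2 ds = 1/3 · (30) = 10.

10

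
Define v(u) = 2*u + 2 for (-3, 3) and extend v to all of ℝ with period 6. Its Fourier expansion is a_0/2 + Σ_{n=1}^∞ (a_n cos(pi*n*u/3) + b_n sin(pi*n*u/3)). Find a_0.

4

a_0 = 1/3 ∫_{-3}^{3} v(u) du = 1/3 · (12) = 4.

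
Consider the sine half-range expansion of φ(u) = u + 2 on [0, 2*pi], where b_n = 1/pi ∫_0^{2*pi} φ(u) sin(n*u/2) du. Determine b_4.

b_4 = 1/pi ∫_0^{2*pi} (u + 2) sin(2*u) du.
Integrating by parts (boundary term plus one more integral), an antiderivative of (u + 2) sin(2*u) is -u*cos(2*u)/2 + sin(2*u)/4 - cos(2*u); evaluating from 0 to 2*pi: ∫_{0}^{2*pi} (u + 2) sin(2*u) du = (-pi - 1) - (-1) = -pi.
Hence b_4 = (1/pi)·(-pi) = -1.

-1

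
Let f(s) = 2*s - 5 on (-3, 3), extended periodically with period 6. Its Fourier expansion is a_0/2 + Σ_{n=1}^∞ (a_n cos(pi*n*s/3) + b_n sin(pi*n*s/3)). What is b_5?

b_5 = 1/3 ∫_{-3}^{3} f(s) sin(5*pi*s/3) ds.
Integrating by parts (boundary term plus one more integral), an antiderivative of (2*s - 5) sin(5*pi*s/3) is -6*s*cos(5*pi*s/3)/(5*pi) + 18*sin(5*pi*s/3)/(25*pi**2) + 3*cos(5*pi*s/3)/pi; evaluating from -3 to 3: ∫_{-3}^{3} (2*s - 5) sin(5*pi*s/3) ds = (3/(5*pi)) - (-33/(5*pi)) = 36/(5*pi).
Hence b_5 = (1/3)·(36/(5*pi)) = 12/(5*pi).

12/(5*pi)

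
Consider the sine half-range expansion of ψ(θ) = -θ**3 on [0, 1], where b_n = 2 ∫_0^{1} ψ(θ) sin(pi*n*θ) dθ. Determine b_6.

b_6 = 2 ∫_0^{1} (-θ**3) sin(6*pi*θ) dθ.
Integrating by parts three times (tabular method), an antiderivative of (-θ**3) sin(6*pi*θ) is θ**3*cos(6*pi*θ)/(6*pi) - θ**2*sin(6*pi*θ)/(12*pi**2) - θ*cos(6*pi*θ)/(36*pi**3) + sin(6*pi*θ)/(216*pi**4); evaluating from 0 to 1: ∫_{0}^{1} (-θ**3) sin(6*pi*θ) dθ = ((-1 + 6*pi**2)/(36*pi**3)) - (0) = (-1 + 6*pi**2)/(36*pi**3).
Hence b_6 = 2·((-1 + 6*pi**2)/(36*pi**3)) = (-1 + 6*pi**2)/(18*pi**3).

(-1 + 6*pi**2)/(18*pi**3)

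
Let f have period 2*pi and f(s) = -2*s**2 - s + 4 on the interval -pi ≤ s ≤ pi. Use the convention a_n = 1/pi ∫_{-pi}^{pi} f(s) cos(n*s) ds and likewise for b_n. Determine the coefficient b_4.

1/2

b_4 = 1/pi ∫_{-pi}^{pi} f(s) sin(4*s) ds.
Integrating by parts twice (tabular method), an antiderivative of (-2*s**2 - s + 4) sin(4*s) is s**2*cos(4*s)/2 - s*sin(4*s)/4 + s*cos(4*s)/4 - sin(4*s)/16 - 17*cos(4*s)/16; evaluating from -pi to pi: ∫_{-pi}^{pi} (-2*s**2 - s + 4) sin(4*s) ds = (-17/16 + pi/4 + pi**2/2) - (-17/16 - pi/4 + pi**2/2) = pi/2.
Hence b_4 = (1/pi)·(pi/2) = 1/2.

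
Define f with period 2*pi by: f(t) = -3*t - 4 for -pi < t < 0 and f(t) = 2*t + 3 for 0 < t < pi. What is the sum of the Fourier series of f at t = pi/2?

3 + pi

f is continuous at t = pi/2 with value 3 + pi, so the series converges to 3 + pi there.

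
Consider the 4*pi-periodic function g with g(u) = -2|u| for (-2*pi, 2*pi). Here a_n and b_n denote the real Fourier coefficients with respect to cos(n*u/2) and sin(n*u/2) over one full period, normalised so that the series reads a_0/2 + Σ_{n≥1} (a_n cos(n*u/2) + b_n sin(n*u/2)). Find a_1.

a_1 = (1/(2*pi)) ∫_{-2*pi}^{2*pi} g(u) cos(u/2) du.
g is even and cos(u/2) is even, so the integrand is even and a_1 = 1/pi ∫_0^{2*pi} g(u) cos(u/2) du.
Integrating by parts (boundary term plus one more integral), an antiderivative of (-2*u) cos(u/2) is -4*u*sin(u/2) - 8*cos(u/2); evaluating from 0 to 2*pi: ∫_{0}^{2*pi} (-2*u) cos(u/2) du = (8) - (-8) = 16.
Hence a_1 = (1/pi)·(16) = 16/pi.

16/pi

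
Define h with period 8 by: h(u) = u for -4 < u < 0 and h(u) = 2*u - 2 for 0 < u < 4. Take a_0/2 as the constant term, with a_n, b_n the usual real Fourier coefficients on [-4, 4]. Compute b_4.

-3/pi

b_4 = 1/4 ∫_{-4}^{4} h(u) sin(pi*u) du.
Split the integral at the breakpoints.
Integrating by parts (boundary term plus one more integral), an antiderivative of (u) sin(pi*u) is -u*cos(pi*u)/pi + sin(pi*u)/pi**2; evaluating from -4 to 0: ∫_{-4}^{0} (u) sin(pi*u) du = (0) - (4/pi) = -4/pi.
Integrating by parts (boundary term plus one more integral), an antiderivative of (2*u - 2) sin(pi*u) is -2*u*cos(pi*u)/pi + 2*sin(pi*u)/pi**2 + 2*cos(pi*u)/pi; evaluating from 0 to 4: ∫_{0}^{4} (2*u - 2) sin(pi*u) du = (-6/pi) - (2/pi) = -8/pi.
Summing the pieces and multiplying by (1/4) gives b_4 = -3/pi.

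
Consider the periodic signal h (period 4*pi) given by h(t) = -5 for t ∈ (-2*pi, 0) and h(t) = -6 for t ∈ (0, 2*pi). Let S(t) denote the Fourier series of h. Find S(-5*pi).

t = -5*pi differs from t = -pi by -1 full period(s), and the series is 4*pi-periodic.
h is continuous at t = -pi with value -5, so the series converges to -5 there.

-5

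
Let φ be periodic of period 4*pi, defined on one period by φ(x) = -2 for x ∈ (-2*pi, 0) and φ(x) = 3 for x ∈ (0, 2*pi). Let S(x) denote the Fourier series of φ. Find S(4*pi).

1/2

x = 4*pi differs from x = 0 by 1 full period(s), and the series is 4*pi-periodic.
At x = 0 the one-sided limits are φ(0^-) = -2 and φ(0^+) = 3.
By Dirichlet's theorem the series converges to their average, [(-2) + (3)]/2 = 1/2.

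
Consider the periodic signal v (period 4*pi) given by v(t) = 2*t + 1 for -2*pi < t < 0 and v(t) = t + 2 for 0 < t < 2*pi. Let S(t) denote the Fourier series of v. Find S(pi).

v is continuous at t = pi with value 2 + pi, so the series converges to 2 + pi there.

2 + pi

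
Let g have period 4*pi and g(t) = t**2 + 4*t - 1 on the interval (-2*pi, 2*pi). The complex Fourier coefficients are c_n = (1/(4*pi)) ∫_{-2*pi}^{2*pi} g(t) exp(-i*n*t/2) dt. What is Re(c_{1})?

Since g is real-valued, Re(c_{1}) = (1/(4*pi)) ∫_{-2*pi}^{2*pi} g(t) cos(t/2) dt = a_{1}/2.
Integrating by parts twice (tabular method), an antiderivative of (t**2 + 4*t - 1) cos(t/2) is 2*t**2*sin(t/2) + 8*t*sin(t/2) + 8*t*cos(t/2) - 18*sin(t/2) + 16*cos(t/2); evaluating from -2*pi to 2*pi: ∫_{-2*pi}^{2*pi} (t**2 + 4*t - 1) cos(t/2) dt = (-16*pi - 16) - (-16 + 16*pi) = -32*pi.
Hence Re(c_{1}) = (1/(4*pi))·(-32*pi) = -8.

-8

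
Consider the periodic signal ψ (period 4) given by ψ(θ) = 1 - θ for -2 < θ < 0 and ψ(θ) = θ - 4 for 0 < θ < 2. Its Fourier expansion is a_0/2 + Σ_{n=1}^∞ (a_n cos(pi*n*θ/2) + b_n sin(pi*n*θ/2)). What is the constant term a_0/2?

-1/2

a_0 = 1/2 ∫_{-2}^{2} ψ(θ) dθ = 1/2 · (-2) = -1.
So the constant term a_0/2 = -1/2.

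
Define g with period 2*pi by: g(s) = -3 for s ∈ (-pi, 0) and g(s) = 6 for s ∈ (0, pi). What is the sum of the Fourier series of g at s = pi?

3/2

s = pi differs from s = -pi by 1 full period(s), and the series is 2*pi-periodic.
At s = -pi the one-sided limits are g(-pi^-) = 6 and g(-pi^+) = -3.
By Dirichlet's theorem the series converges to their average, [(6) + (-3)]/2 = 3/2.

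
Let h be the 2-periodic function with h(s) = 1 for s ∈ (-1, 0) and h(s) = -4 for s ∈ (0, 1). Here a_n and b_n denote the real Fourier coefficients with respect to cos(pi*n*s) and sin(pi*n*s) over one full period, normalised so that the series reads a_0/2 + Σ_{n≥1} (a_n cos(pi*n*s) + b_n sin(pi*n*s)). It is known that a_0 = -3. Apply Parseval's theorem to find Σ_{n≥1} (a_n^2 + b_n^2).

Parseval: a_0^2/2 + Σ_{n≥1} (a_n^2+b_n^2) = ∫_{-1}^{1} h(s)^2 ds = 17.
Subtract a_0^2/2 = 9/2: Σ (a_n^2+b_n^2) = 25/2.

25/2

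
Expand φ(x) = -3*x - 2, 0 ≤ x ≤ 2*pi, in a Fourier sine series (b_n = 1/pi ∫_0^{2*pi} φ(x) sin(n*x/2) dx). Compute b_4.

3

b_4 = 1/pi ∫_0^{2*pi} (-3*x - 2) sin(2*x) dx.
Integrating by parts (boundary term plus one more integral), an antiderivative of (-3*x - 2) sin(2*x) is 3*x*cos(2*x)/2 - 3*sin(2*x)/4 + cos(2*x); evaluating from 0 to 2*pi: ∫_{0}^{2*pi} (-3*x - 2) sin(2*x) dx = (1 + 3*pi) - (1) = 3*pi.
Hence b_4 = (1/pi)·(3*pi) = 3.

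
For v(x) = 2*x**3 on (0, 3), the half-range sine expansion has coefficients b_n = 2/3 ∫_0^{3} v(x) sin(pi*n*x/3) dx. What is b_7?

b_7 = 2/3 ∫_0^{3} (2*x**3) sin(7*pi*x/3) dx.
Integrating by parts three times (tabular method), an antiderivative of (2*x**3) sin(7*pi*x/3) is -6*x**3*cos(7*pi*x/3)/(7*pi) + 54*x**2*sin(7*pi*x/3)/(49*pi**2) + 324*x*cos(7*pi*x/3)/(343*pi**3) - 972*sin(7*pi*x/3)/(2401*pi**4); evaluating from 0 to 3: ∫_{0}^{3} (2*x**3) sin(7*pi*x/3) dx = (162*(-6 + 49*pi**2)/(343*pi**3)) - (0) = 162*(-6 + 49*pi**2)/(343*pi**3).
Hence b_7 = (2/3)·(162*(-6 + 49*pi**2)/(343*pi**3)) = 108*(-6 + 49*pi**2)/(343*pi**3).

108*(-6 + 49*pi**2)/(343*pi**3)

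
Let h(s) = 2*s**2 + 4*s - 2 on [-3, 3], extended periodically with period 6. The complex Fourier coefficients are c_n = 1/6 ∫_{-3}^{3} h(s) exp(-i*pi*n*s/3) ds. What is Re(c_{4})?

Since h is real-valued, Re(c_{4}) = 1/6 ∫_{-3}^{3} h(s) cos(4*pi*s/3) ds = a_{4}/2.
Integrating by parts twice (tabular method), an antiderivative of (2*s**2 + 4*s - 2) cos(4*pi*s/3) is 3*s**2*sin(4*pi*s/3)/(2*pi) + 3*s*sin(4*pi*s/3)/pi + 9*s*cos(4*pi*s/3)/(4*pi**2) - 3*sin(4*pi*s/3)/(2*pi) - 27*sin(4*pi*s/3)/(16*pi**3) + 9*cos(4*pi*s/3)/(4*pi**2); evaluating from -3 to 3: ∫_{-3}^{3} (2*s**2 + 4*s - 2) cos(4*pi*s/3) ds = (9/pi**2) - (-9/(2*pi**2)) = 27/(2*pi**2).
Hence Re(c_{4}) = (1/6)·(27/(2*pi**2)) = 9/(4*pi**2).

9/(4*pi**2)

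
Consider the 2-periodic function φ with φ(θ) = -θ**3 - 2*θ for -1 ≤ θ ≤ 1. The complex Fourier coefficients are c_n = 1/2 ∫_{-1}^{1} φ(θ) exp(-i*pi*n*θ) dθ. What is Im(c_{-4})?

3*(-1 + 8*pi**2)/(32*pi**3)

Since φ is real-valued, Im(c_{-4}) = -1/2 ∫_{-1}^{1} φ(θ) sin(-4*pi*θ) dθ = b_{4}/2.
φ is odd and sin(-4*pi*θ) is odd, so the integrand is even: ∫_{-1}^{1} φ(θ) sin(-4*pi*θ) dθ = 2∫_0^{1} φ(θ) sin(-4*pi*θ) dθ.
Integrating by parts three times (tabular method), an antiderivative of (-θ**3 - 2*θ) sin(-4*pi*θ) is -θ**3*cos(4*pi*θ)/(4*pi) + 3*θ**2*sin(4*pi*θ)/(16*pi**2) - θ*cos(4*pi*θ)/(2*pi) + 3*θ*cos(4*pi*θ)/(32*pi**3) - 3*sin(4*pi*θ)/(128*pi**4) + sin(4*pi*θ)/(8*pi**2); evaluating from 0 to 1: ∫_{0}^{1} (-θ**3 - 2*θ) sin(-4*pi*θ) dθ = (3*(1 - 8*pi**2)/(32*pi**3)) - (0) = 3*(1 - 8*pi**2)/(32*pi**3).
So ∫_{-1}^{1} φ(θ) sin(-4*pi*θ) dθ = 3*(1 - 8*pi**2)/(16*pi**3).
Hence Im(c_{-4}) = (-1/2)·(3*(1 - 8*pi**2)/(16*pi**3)) = 3*(-1 + 8*pi**2)/(32*pi**3).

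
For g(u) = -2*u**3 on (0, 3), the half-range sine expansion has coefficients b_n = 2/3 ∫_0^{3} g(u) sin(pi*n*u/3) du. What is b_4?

-81/(8*pi**3) + 27/pi

b_4 = 2/3 ∫_0^{3} (-2*u**3) sin(4*pi*u/3) du.
Integrating by parts three times (tabular method), an antiderivative of (-2*u**3) sin(4*pi*u/3) is 3*u**3*cos(4*pi*u/3)/(2*pi) - 27*u**2*sin(4*pi*u/3)/(8*pi**2) - 81*u*cos(4*pi*u/3)/(16*pi**3) + 243*sin(4*pi*u/3)/(64*pi**4); evaluating from 0 to 3: ∫_{0}^{3} (-2*u**3) sin(4*pi*u/3) du = (81*(-3 + 8*pi**2)/(16*pi**3)) - (0) = 81*(-3 + 8*pi**2)/(16*pi**3).
Hence b_4 = (2/3)·(81*(-3 + 8*pi**2)/(16*pi**3)) = -81/(8*pi**3) + 27/pi.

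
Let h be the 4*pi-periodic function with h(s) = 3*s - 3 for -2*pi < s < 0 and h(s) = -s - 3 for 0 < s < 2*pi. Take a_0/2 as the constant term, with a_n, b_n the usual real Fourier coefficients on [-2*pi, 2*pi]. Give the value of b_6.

b_6 = (1/(2*pi)) ∫_{-2*pi}^{2*pi} h(s) sin(3*s) ds.
Split the integral at the breakpoints.
Integrating by parts (boundary term plus one more integral), an antiderivative of (3*s - 3) sin(3*s) is -s*cos(3*s) + sin(3*s)/3 + cos(3*s); evaluating from -2*pi to 0: ∫_{-2*pi}^{0} (3*s - 3) sin(3*s) ds = (1) - (1 + 2*pi) = -2*pi.
Integrating by parts (boundary term plus one more integral), an antiderivative of (-s - 3) sin(3*s) is s*cos(3*s)/3 - sin(3*s)/9 + cos(3*s); evaluating from 0 to 2*pi: ∫_{0}^{2*pi} (-s - 3) sin(3*s) ds = (1 + 2*pi/3) - (1) = 2*pi/3.
Summing the pieces and multiplying by (1/(2*pi)) gives b_6 = -2/3.

-2/3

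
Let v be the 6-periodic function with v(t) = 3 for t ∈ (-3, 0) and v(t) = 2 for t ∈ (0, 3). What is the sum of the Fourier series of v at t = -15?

t = -15 differs from t = -3 by -2 full period(s), and the series is 6-periodic.
At t = -3 the one-sided limits are v(-3^-) = 2 and v(-3^+) = 3.
By Dirichlet's theorem the series converges to their average, [(2) + (3)]/2 = 5/2.

5/2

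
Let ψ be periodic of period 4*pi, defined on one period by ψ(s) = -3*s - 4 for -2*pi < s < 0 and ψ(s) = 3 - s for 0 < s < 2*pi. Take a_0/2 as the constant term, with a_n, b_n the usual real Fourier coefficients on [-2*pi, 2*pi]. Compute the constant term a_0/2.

a_0 = (1/(2*pi)) ∫_{-2*pi}^{2*pi} ψ(s) ds = (1/(2*pi)) · (2*pi*(-1 + 2*pi)) = -1 + 2*pi.
So the constant term a_0/2 = -1/2 + pi.

-1/2 + pi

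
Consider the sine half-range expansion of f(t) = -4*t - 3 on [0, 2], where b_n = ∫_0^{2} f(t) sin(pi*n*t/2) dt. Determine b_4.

b_4 = ∫_0^{2} (-4*t - 3) sin(2*pi*t) dt.
Integrating by parts (boundary term plus one more integral), an antiderivative of (-4*t - 3) sin(2*pi*t) is 2*t*cos(2*pi*t)/pi - sin(2*pi*t)/pi**2 + 3*cos(2*pi*t)/(2*pi); evaluating from 0 to 2: ∫_{0}^{2} (-4*t - 3) sin(2*pi*t) dt = (11/(2*pi)) - (3/(2*pi)) = 4/pi.
Hence b_4 = 4/pi.

4/pi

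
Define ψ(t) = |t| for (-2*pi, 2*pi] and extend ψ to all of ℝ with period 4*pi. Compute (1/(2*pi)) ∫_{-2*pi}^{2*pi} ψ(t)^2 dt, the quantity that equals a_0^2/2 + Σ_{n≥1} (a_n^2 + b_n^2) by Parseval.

8*pi**2/3

(1/(2*pi)) ∫_{-2*pi}^{2*pi} ψ(t)^2 dt = (1/(2*pi)) · (16*pi**3/3) = 8*pi**2/3.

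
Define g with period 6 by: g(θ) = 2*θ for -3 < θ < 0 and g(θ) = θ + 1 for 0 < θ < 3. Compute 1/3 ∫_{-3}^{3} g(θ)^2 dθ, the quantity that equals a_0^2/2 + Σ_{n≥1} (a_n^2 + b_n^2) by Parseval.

1/3 ∫_{-3}^{3} g(θ)^2 dθ = 1/3 · (57) = 19.

19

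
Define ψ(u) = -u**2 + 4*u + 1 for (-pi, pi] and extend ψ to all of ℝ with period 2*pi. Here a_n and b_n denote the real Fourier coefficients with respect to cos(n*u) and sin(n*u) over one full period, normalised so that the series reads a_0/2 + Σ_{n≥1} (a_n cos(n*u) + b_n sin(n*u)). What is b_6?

-4/3

b_6 = 1/pi ∫_{-pi}^{pi} ψ(u) sin(6*u) du.
Integrating by parts twice (tabular method), an antiderivative of (-u**2 + 4*u + 1) sin(6*u) is u**2*cos(6*u)/6 - u*sin(6*u)/18 - 2*u*cos(6*u)/3 + sin(6*u)/9 - 19*cos(6*u)/108; evaluating from -pi to pi: ∫_{-pi}^{pi} (-u**2 + 4*u + 1) sin(6*u) du = (-2*pi/3 - 19/108 + pi**2/6) - (-19/108 + pi**2/6 + 2*pi/3) = -4*pi/3.
Hence b_6 = (1/pi)·(-4*pi/3) = -4/3.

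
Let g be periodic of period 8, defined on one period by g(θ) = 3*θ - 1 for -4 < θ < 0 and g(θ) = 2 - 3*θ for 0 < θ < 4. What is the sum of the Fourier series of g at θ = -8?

θ = -8 differs from θ = 0 by -1 full period(s), and the series is 8-periodic.
At θ = 0 the one-sided limits are g(0^-) = -1 and g(0^+) = 2.
By Dirichlet's theorem the series converges to their average, [(-1) + (2)]/2 = 1/2.

1/2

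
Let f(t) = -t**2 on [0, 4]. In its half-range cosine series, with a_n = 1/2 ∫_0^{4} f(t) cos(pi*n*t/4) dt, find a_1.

a_1 = 1/2 ∫_0^{4} (-t**2) cos(pi*t/4) dt.
Integrating by parts twice (tabular method), an antiderivative of (-t**2) cos(pi*t/4) is -4*t**2*sin(pi*t/4)/pi - 32*t*cos(pi*t/4)/pi**2 + 128*sin(pi*t/4)/pi**3; evaluating from 0 to 4: ∫_{0}^{4} (-t**2) cos(pi*t/4) dt = (128/pi**2) - (0) = 128/pi**2.
Hence a_1 = (1/2)·(128/pi**2) = 64/pi**2.

64/pi**2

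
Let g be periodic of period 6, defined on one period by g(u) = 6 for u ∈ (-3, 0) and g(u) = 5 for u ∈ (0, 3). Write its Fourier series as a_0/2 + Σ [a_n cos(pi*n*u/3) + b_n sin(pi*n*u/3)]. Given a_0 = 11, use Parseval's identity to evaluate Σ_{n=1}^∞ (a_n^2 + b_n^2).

1/2

Parseval: a_0^2/2 + Σ_{n≥1} (a_n^2+b_n^2) = 1/3 ∫_{-3}^{3} g(u)^2 du = 61.
Subtract a_0^2/2 = 121/2: Σ (a_n^2+b_n^2) = 1/2.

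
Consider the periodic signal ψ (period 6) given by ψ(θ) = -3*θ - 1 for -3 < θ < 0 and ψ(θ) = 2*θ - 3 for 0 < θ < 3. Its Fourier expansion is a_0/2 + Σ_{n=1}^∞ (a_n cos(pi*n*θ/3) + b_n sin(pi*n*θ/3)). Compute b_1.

-7/pi

b_1 = 1/3 ∫_{-3}^{3} ψ(θ) sin(pi*θ/3) dθ.
Split the integral at the breakpoints.
Integrating by parts (boundary term plus one more integral), an antiderivative of (-3*θ - 1) sin(pi*θ/3) is 9*θ*cos(pi*θ/3)/pi - 27*sin(pi*θ/3)/pi**2 + 3*cos(pi*θ/3)/pi; evaluating from -3 to 0: ∫_{-3}^{0} (-3*θ - 1) sin(pi*θ/3) dθ = (3/pi) - (24/pi) = -21/pi.
Integrating by parts (boundary term plus one more integral), an antiderivative of (2*θ - 3) sin(pi*θ/3) is -6*θ*cos(pi*θ/3)/pi + 18*sin(pi*θ/3)/pi**2 + 9*cos(pi*θ/3)/pi; evaluating from 0 to 3: ∫_{0}^{3} (2*θ - 3) sin(pi*θ/3) dθ = (9/pi) - (9/pi) = 0.
Summing the pieces and multiplying by (1/3) gives b_1 = -7/pi.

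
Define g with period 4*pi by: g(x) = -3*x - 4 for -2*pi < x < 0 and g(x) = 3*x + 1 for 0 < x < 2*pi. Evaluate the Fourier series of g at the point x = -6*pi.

-3/2 + 6*pi

x = -6*pi differs from x = 2*pi by -2 full period(s), and the series is 4*pi-periodic.
At x = 2*pi the one-sided limits are g(2*pi^-) = 1 + 6*pi and g(2*pi^+) = -4 + 6*pi.
By Dirichlet's theorem the series converges to their average, [(1 + 6*pi) + (-4 + 6*pi)]/2 = -3/2 + 6*pi.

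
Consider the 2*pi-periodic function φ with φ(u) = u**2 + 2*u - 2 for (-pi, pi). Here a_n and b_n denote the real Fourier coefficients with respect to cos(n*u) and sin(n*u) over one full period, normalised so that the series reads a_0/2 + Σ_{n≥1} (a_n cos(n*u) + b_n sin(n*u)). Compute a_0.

-4 + 2*pi**2/3

a_0 = 1/pi ∫_{-pi}^{pi} φ(u) du = 1/pi · (2*pi*(-6 + pi**2)/3) = -4 + 2*pi**2/3.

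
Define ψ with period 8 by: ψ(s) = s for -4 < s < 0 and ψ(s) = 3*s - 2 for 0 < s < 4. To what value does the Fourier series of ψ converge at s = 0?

At s = 0 the one-sided limits are ψ(0^-) = 0 and ψ(0^+) = -2.
By Dirichlet's theorem the series converges to their average, [(0) + (-2)]/2 = -1.

-1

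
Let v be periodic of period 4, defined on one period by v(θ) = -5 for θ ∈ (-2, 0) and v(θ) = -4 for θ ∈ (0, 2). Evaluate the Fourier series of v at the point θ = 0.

At θ = 0 the one-sided limits are v(0^-) = -5 and v(0^+) = -4.
By Dirichlet's theorem the series converges to their average, [(-5) + (-4)]/2 = -9/2.

-9/2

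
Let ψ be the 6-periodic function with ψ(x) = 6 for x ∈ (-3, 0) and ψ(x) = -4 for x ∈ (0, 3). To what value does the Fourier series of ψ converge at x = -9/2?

x = -9/2 differs from x = 3/2 by -1 full period(s), and the series is 6-periodic.
ψ is continuous at x = 3/2 with value -4, so the series converges to -4 there.

-4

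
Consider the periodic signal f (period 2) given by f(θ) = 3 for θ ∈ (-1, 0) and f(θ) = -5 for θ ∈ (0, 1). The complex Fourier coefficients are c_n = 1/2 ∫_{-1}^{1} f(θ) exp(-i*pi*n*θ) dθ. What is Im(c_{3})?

Since f is real-valued, Im(c_{3}) = -1/2 ∫_{-1}^{1} f(θ) sin(3*pi*θ) dθ = -b_{3}/2.
Split the integral at the breakpoints.
Directly, an antiderivative of (3) sin(3*pi*θ) is -cos(3*pi*θ)/pi; evaluating from -1 to 0: ∫_{-1}^{0} (3) sin(3*pi*θ) dθ = (-1/pi) - (1/pi) = -2/pi.
Directly, an antiderivative of (-5) sin(3*pi*θ) is 5*cos(3*pi*θ)/(3*pi); evaluating from 0 to 1: ∫_{0}^{1} (-5) sin(3*pi*θ) dθ = (-5/(3*pi)) - (5/(3*pi)) = -10/(3*pi).
So ∫_{-1}^{1} f(θ) sin(3*pi*θ) dθ = -16/(3*pi).
Hence Im(c_{3}) = (-1/2)·(-16/(3*pi)) = 8/(3*pi).

8/(3*pi)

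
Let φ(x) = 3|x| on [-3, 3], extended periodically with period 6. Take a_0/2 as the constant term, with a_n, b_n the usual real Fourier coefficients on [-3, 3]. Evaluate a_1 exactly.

a_1 = 1/3 ∫_{-3}^{3} φ(x) cos(pi*x/3) dx.
φ is even and cos(pi*x/3) is even, so the integrand is even and a_1 = 2/3 ∫_0^{3} φ(x) cos(pi*x/3) dx.
Integrating by parts (boundary term plus one more integral), an antiderivative of (3*x) cos(pi*x/3) is 9*x*sin(pi*x/3)/pi + 27*cos(pi*x/3)/pi**2; evaluating from 0 to 3: ∫_{0}^{3} (3*x) cos(pi*x/3) dx = (-27/pi**2) - (27/pi**2) = -54/pi**2.
Hence a_1 = (2/3)·(-54/pi**2) = -36/pi**2.

-36/pi**2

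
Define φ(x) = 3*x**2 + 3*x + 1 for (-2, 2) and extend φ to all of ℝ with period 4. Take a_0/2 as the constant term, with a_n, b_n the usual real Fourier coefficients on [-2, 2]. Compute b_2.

b_2 = 1/2 ∫_{-2}^{2} φ(x) sin(pi*x) dx.
Integrating by parts twice (tabular method), an antiderivative of (3*x**2 + 3*x + 1) sin(pi*x) is -3*x**2*cos(pi*x)/pi + 6*x*sin(pi*x)/pi**2 - 3*x*cos(pi*x)/pi + 3*sin(pi*x)/pi**2 - cos(pi*x)/pi + 6*cos(pi*x)/pi**3; evaluating from -2 to 2: ∫_{-2}^{2} (3*x**2 + 3*x + 1) sin(pi*x) dx = (-19/pi + 6/pi**3) - (-7/pi + 6/pi**3) = -12/pi.
Hence b_2 = (1/2)·(-12/pi) = -6/pi.

-6/pi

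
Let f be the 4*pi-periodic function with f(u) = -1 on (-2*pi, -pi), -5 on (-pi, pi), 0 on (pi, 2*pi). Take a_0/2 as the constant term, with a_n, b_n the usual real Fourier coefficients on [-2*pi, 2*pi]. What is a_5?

a_5 = (1/(2*pi)) ∫_{-2*pi}^{2*pi} f(u) cos(5*u/2) du.
Split the integral at the breakpoints.
Directly, an antiderivative of (-1) cos(5*u/2) is -2*sin(5*u/2)/5; evaluating from -2*pi to -pi: ∫_{-2*pi}^{-pi} (-1) cos(5*u/2) du = (2/5) - (0) = 2/5.
Directly, an antiderivative of (-5) cos(5*u/2) is -2*sin(5*u/2); evaluating from -pi to pi: ∫_{-pi}^{pi} (-5) cos(5*u/2) du = (-2) - (2) = -4.
∫_{pi}^{2*pi} (0) cos(5*u/2) du = 0.
Summing the pieces and multiplying by (1/(2*pi)) gives a_5 = -9/(5*pi).

-9/(5*pi)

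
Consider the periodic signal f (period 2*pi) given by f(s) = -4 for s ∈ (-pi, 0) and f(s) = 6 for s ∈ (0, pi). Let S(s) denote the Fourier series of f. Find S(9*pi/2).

6

s = 9*pi/2 differs from s = pi/2 by 2 full period(s), and the series is 2*pi-periodic.
f is continuous at s = pi/2 with value 6, so the series converges to 6 there.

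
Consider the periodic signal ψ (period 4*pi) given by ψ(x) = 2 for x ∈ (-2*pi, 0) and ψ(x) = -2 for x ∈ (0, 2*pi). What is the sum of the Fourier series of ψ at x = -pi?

2

ψ is continuous at x = -pi with value 2, so the series converges to 2 there.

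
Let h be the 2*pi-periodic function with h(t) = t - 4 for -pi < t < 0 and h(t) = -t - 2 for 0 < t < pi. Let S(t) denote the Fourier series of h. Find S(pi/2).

-2 - pi/2

h is continuous at t = pi/2 with value -2 - pi/2, so the series converges to -2 - pi/2 there.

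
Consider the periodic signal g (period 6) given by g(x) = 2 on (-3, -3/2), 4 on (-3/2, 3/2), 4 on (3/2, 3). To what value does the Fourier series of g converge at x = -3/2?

3

At x = -3/2 the one-sided limits are g(-3/2^-) = 2 and g(-3/2^+) = 4.
By Dirichlet's theorem the series converges to their average, [(2) + (4)]/2 = 3.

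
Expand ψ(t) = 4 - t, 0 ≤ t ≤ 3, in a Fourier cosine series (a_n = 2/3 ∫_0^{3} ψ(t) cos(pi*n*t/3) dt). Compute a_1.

a_1 = 2/3 ∫_0^{3} (4 - t) cos(pi*t/3) dt.
Integrating by parts (boundary term plus one more integral), an antiderivative of (4 - t) cos(pi*t/3) is -3*t*sin(pi*t/3)/pi + 12*sin(pi*t/3)/pi - 9*cos(pi*t/3)/pi**2; evaluating from 0 to 3: ∫_{0}^{3} (4 - t) cos(pi*t/3) dt = (9/pi**2) - (-9/pi**2) = 18/pi**2.
Hence a_1 = (2/3)·(18/pi**2) = 12/pi**2.

12/pi**2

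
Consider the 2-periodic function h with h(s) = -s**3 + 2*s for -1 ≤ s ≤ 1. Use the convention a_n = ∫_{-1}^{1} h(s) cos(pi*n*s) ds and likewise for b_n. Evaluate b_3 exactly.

2*(2 + 3*pi**2)/(9*pi**3)

b_3 = ∫_{-1}^{1} h(s) sin(3*pi*s) ds.
h is odd and sin(3*pi*s) is odd, so the integrand is even and b_3 = 2 ∫_0^{1} h(s) sin(3*pi*s) ds.
Integrating by parts three times (tabular method), an antiderivative of (-s**3 + 2*s) sin(3*pi*s) is s**3*cos(3*pi*s)/(3*pi) - s**2*sin(3*pi*s)/(3*pi**2) - 2*s*cos(3*pi*s)/(3*pi) - 2*s*cos(3*pi*s)/(9*pi**3) + 2*sin(3*pi*s)/(27*pi**4) + 2*sin(3*pi*s)/(9*pi**2); evaluating from 0 to 1: ∫_{0}^{1} (-s**3 + 2*s) sin(3*pi*s) ds = ((2 + 3*pi**2)/(9*pi**3)) - (0) = (2 + 3*pi**2)/(9*pi**3).
Hence b_3 = 2·((2 + 3*pi**2)/(9*pi**3)) = 2*(2 + 3*pi**2)/(9*pi**3).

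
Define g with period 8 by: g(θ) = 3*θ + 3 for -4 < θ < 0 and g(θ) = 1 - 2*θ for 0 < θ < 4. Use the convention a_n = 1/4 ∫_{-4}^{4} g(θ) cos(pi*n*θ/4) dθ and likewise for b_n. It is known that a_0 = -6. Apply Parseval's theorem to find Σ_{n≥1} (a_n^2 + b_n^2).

52/3

Parseval: a_0^2/2 + Σ_{n≥1} (a_n^2+b_n^2) = 1/4 ∫_{-4}^{4} g(θ)^2 dθ = 106/3.
Subtract a_0^2/2 = 18: Σ (a_n^2+b_n^2) = 52/3.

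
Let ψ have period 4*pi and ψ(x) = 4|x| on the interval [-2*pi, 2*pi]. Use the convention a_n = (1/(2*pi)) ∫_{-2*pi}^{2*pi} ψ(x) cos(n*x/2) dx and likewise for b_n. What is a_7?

-32/(49*pi)

a_7 = (1/(2*pi)) ∫_{-2*pi}^{2*pi} ψ(x) cos(7*x/2) dx.
ψ is even and cos(7*x/2) is even, so the integrand is even and a_7 = 1/pi ∫_0^{2*pi} ψ(x) cos(7*x/2) dx.
Integrating by parts (boundary term plus one more integral), an antiderivative of (4*x) cos(7*x/2) is 8*x*sin(7*x/2)/7 + 16*cos(7*x/2)/49; evaluating from 0 to 2*pi: ∫_{0}^{2*pi} (4*x) cos(7*x/2) dx = (-16/49) - (16/49) = -32/49.
Hence a_7 = (1/pi)·(-32/49) = -32/(49*pi).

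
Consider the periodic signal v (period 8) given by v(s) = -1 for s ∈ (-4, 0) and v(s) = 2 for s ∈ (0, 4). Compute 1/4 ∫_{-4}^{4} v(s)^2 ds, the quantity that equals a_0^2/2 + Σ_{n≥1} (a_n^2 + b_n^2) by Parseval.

1/4 ∫_{-4}^{4} v(s)^2 ds = 1/4 · (20) = 5.

5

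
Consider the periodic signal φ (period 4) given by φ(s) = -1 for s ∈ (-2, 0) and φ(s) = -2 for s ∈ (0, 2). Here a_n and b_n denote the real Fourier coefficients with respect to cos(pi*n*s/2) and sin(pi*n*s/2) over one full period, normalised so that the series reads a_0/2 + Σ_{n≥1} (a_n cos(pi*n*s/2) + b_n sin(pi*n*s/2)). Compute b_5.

b_5 = 1/2 ∫_{-2}^{2} φ(s) sin(5*pi*s/2) ds.
Split the integral at the breakpoints.
Directly, an antiderivative of (-1) sin(5*pi*s/2) is 2*cos(5*pi*s/2)/(5*pi); evaluating from -2 to 0: ∫_{-2}^{0} (-1) sin(5*pi*s/2) ds = (2/(5*pi)) - (-2/(5*pi)) = 4/(5*pi).
Directly, an antiderivative of (-2) sin(5*pi*s/2) is 4*cos(5*pi*s/2)/(5*pi); evaluating from 0 to 2: ∫_{0}^{2} (-2) sin(5*pi*s/2) ds = (-4/(5*pi)) - (4/(5*pi)) = -8/(5*pi).
Summing the pieces and multiplying by (1/2) gives b_5 = -2/(5*pi).

-2/(5*pi)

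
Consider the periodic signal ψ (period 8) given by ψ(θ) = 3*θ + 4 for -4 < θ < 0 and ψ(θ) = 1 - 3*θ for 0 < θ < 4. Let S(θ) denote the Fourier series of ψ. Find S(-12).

θ = -12 differs from θ = 4 by -2 full period(s), and the series is 8-periodic.
At θ = 4 the one-sided limits are ψ(4^-) = -11 and ψ(4^+) = -8.
By Dirichlet's theorem the series converges to their average, [(-11) + (-8)]/2 = -19/2.

-19/2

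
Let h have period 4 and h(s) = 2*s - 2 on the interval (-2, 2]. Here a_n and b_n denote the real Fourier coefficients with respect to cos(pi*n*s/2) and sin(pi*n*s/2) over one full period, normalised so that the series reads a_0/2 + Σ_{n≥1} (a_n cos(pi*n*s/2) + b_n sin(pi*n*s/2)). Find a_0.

-4

a_0 = 1/2 ∫_{-2}^{2} h(s) ds = 1/2 · (-8) = -4.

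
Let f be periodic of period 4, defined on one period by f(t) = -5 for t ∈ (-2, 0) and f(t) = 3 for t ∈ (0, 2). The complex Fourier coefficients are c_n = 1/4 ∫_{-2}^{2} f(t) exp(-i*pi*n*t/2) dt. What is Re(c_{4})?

Since f is real-valued, Re(c_{4}) = 1/4 ∫_{-2}^{2} f(t) cos(2*pi*t) dt = a_{4}/2.
Split the integral at the breakpoints.
Directly, an antiderivative of (-5) cos(2*pi*t) is -5*sin(2*pi*t)/(2*pi); evaluating from -2 to 0: ∫_{-2}^{0} (-5) cos(2*pi*t) dt = (0) - (0) = 0.
Directly, an antiderivative of (3) cos(2*pi*t) is 3*sin(2*pi*t)/(2*pi); evaluating from 0 to 2: ∫_{0}^{2} (3) cos(2*pi*t) dt = (0) - (0) = 0.
So ∫_{-2}^{2} f(t) cos(2*pi*t) dt = 0.
Hence Re(c_{4}) = (1/4)·(0) = 0.

0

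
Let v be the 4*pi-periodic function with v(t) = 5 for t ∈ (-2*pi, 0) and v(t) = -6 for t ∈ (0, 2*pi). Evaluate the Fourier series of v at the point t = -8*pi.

-1/2

t = -8*pi differs from t = 0 by -2 full period(s), and the series is 4*pi-periodic.
At t = 0 the one-sided limits are v(0^-) = 5 and v(0^+) = -6.
By Dirichlet's theorem the series converges to their average, [(5) + (-6)]/2 = -1/2.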